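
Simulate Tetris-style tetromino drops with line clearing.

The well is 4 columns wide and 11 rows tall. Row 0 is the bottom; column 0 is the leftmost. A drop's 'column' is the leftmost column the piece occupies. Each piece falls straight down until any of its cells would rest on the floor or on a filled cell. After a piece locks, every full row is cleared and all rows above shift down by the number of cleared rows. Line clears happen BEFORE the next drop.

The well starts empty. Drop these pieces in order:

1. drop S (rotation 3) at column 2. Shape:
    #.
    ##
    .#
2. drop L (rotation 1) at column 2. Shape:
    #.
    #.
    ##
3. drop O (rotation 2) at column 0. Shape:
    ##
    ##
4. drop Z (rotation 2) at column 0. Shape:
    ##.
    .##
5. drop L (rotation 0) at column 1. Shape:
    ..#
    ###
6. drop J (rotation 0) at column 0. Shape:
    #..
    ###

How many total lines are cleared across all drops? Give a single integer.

Drop 1: S rot3 at col 2 lands with bottom-row=0; cleared 0 line(s) (total 0); column heights now [0 0 3 2], max=3
Drop 2: L rot1 at col 2 lands with bottom-row=3; cleared 0 line(s) (total 0); column heights now [0 0 6 4], max=6
Drop 3: O rot2 at col 0 lands with bottom-row=0; cleared 1 line(s) (total 1); column heights now [1 1 5 3], max=5
Drop 4: Z rot2 at col 0 lands with bottom-row=5; cleared 0 line(s) (total 1); column heights now [7 7 6 3], max=7
Drop 5: L rot0 at col 1 lands with bottom-row=7; cleared 0 line(s) (total 1); column heights now [7 8 8 9], max=9
Drop 6: J rot0 at col 0 lands with bottom-row=8; cleared 1 line(s) (total 2); column heights now [9 8 8 8], max=9

Answer: 2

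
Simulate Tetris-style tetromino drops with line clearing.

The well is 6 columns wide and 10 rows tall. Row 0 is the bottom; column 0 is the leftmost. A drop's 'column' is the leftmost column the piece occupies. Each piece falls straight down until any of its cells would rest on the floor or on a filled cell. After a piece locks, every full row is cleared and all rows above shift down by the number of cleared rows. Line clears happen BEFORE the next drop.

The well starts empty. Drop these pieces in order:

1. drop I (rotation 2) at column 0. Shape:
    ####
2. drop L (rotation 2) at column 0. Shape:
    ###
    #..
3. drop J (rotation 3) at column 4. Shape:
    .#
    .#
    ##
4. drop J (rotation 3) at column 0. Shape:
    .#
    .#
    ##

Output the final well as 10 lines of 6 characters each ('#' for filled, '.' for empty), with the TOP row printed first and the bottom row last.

Answer: ......
......
......
......
......
.#....
.#....
##....
###..#
#....#

Derivation:
Drop 1: I rot2 at col 0 lands with bottom-row=0; cleared 0 line(s) (total 0); column heights now [1 1 1 1 0 0], max=1
Drop 2: L rot2 at col 0 lands with bottom-row=1; cleared 0 line(s) (total 0); column heights now [3 3 3 1 0 0], max=3
Drop 3: J rot3 at col 4 lands with bottom-row=0; cleared 1 line(s) (total 1); column heights now [2 2 2 0 0 2], max=2
Drop 4: J rot3 at col 0 lands with bottom-row=2; cleared 0 line(s) (total 1); column heights now [3 5 2 0 0 2], max=5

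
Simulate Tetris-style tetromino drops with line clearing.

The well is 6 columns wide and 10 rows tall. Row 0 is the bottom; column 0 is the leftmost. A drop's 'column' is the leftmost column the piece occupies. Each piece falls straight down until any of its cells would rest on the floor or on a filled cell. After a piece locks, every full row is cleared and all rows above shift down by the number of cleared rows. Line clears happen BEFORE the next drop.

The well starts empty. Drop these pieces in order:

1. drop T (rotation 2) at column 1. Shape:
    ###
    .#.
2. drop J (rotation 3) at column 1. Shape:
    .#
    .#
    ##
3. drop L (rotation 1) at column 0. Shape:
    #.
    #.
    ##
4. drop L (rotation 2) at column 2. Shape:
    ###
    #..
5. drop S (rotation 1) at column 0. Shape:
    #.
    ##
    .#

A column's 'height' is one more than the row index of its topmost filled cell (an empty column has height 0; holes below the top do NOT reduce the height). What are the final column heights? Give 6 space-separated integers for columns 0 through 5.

Drop 1: T rot2 at col 1 lands with bottom-row=0; cleared 0 line(s) (total 0); column heights now [0 2 2 2 0 0], max=2
Drop 2: J rot3 at col 1 lands with bottom-row=2; cleared 0 line(s) (total 0); column heights now [0 3 5 2 0 0], max=5
Drop 3: L rot1 at col 0 lands with bottom-row=3; cleared 0 line(s) (total 0); column heights now [6 4 5 2 0 0], max=6
Drop 4: L rot2 at col 2 lands with bottom-row=5; cleared 0 line(s) (total 0); column heights now [6 4 7 7 7 0], max=7
Drop 5: S rot1 at col 0 lands with bottom-row=5; cleared 0 line(s) (total 0); column heights now [8 7 7 7 7 0], max=8

Answer: 8 7 7 7 7 0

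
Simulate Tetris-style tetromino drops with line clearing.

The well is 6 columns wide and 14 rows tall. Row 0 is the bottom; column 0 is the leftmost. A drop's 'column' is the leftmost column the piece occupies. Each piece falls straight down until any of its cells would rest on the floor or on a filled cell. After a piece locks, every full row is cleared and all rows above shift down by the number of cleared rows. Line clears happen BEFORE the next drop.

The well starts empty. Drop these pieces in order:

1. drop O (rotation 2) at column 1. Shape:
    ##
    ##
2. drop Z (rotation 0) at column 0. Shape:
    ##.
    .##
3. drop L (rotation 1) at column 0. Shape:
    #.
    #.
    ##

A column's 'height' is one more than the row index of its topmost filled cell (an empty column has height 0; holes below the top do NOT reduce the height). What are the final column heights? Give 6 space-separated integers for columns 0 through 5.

Answer: 7 5 3 0 0 0

Derivation:
Drop 1: O rot2 at col 1 lands with bottom-row=0; cleared 0 line(s) (total 0); column heights now [0 2 2 0 0 0], max=2
Drop 2: Z rot0 at col 0 lands with bottom-row=2; cleared 0 line(s) (total 0); column heights now [4 4 3 0 0 0], max=4
Drop 3: L rot1 at col 0 lands with bottom-row=4; cleared 0 line(s) (total 0); column heights now [7 5 3 0 0 0], max=7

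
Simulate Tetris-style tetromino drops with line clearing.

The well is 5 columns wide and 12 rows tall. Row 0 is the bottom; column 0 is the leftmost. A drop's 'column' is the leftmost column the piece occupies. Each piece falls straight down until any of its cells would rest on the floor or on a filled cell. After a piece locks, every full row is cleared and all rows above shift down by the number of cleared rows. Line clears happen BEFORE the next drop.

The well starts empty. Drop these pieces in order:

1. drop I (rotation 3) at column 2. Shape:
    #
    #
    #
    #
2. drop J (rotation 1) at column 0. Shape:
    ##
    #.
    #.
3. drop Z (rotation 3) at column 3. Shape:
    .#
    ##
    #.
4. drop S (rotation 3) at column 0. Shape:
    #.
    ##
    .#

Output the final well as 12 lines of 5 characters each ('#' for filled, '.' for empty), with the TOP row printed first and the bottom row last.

Answer: .....
.....
.....
.....
.....
.....
#....
##...
.##..
###.#
#.###
#.##.

Derivation:
Drop 1: I rot3 at col 2 lands with bottom-row=0; cleared 0 line(s) (total 0); column heights now [0 0 4 0 0], max=4
Drop 2: J rot1 at col 0 lands with bottom-row=0; cleared 0 line(s) (total 0); column heights now [3 3 4 0 0], max=4
Drop 3: Z rot3 at col 3 lands with bottom-row=0; cleared 0 line(s) (total 0); column heights now [3 3 4 2 3], max=4
Drop 4: S rot3 at col 0 lands with bottom-row=3; cleared 0 line(s) (total 0); column heights now [6 5 4 2 3], max=6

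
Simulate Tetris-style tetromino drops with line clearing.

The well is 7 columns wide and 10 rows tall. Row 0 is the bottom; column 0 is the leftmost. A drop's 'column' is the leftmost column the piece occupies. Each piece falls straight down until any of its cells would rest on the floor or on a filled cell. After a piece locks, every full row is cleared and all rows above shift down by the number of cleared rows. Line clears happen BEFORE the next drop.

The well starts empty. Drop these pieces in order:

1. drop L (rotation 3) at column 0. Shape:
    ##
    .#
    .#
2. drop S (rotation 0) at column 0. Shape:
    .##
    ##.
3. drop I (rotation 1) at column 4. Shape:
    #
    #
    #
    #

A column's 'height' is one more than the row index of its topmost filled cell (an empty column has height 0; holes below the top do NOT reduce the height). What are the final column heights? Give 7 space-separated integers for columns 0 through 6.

Answer: 4 5 5 0 4 0 0

Derivation:
Drop 1: L rot3 at col 0 lands with bottom-row=0; cleared 0 line(s) (total 0); column heights now [3 3 0 0 0 0 0], max=3
Drop 2: S rot0 at col 0 lands with bottom-row=3; cleared 0 line(s) (total 0); column heights now [4 5 5 0 0 0 0], max=5
Drop 3: I rot1 at col 4 lands with bottom-row=0; cleared 0 line(s) (total 0); column heights now [4 5 5 0 4 0 0], max=5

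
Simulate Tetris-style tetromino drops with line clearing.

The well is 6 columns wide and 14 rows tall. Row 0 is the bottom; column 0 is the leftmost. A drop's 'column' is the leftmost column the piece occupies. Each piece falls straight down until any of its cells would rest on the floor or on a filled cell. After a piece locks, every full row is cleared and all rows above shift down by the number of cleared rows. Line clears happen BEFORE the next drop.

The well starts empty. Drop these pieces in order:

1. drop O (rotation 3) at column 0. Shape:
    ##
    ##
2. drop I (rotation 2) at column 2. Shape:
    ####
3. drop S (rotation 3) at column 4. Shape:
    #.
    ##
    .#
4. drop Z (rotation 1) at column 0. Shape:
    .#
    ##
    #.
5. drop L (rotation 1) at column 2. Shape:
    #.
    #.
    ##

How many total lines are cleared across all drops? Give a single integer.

Answer: 1

Derivation:
Drop 1: O rot3 at col 0 lands with bottom-row=0; cleared 0 line(s) (total 0); column heights now [2 2 0 0 0 0], max=2
Drop 2: I rot2 at col 2 lands with bottom-row=0; cleared 1 line(s) (total 1); column heights now [1 1 0 0 0 0], max=1
Drop 3: S rot3 at col 4 lands with bottom-row=0; cleared 0 line(s) (total 1); column heights now [1 1 0 0 3 2], max=3
Drop 4: Z rot1 at col 0 lands with bottom-row=1; cleared 0 line(s) (total 1); column heights now [3 4 0 0 3 2], max=4
Drop 5: L rot1 at col 2 lands with bottom-row=0; cleared 0 line(s) (total 1); column heights now [3 4 3 1 3 2], max=4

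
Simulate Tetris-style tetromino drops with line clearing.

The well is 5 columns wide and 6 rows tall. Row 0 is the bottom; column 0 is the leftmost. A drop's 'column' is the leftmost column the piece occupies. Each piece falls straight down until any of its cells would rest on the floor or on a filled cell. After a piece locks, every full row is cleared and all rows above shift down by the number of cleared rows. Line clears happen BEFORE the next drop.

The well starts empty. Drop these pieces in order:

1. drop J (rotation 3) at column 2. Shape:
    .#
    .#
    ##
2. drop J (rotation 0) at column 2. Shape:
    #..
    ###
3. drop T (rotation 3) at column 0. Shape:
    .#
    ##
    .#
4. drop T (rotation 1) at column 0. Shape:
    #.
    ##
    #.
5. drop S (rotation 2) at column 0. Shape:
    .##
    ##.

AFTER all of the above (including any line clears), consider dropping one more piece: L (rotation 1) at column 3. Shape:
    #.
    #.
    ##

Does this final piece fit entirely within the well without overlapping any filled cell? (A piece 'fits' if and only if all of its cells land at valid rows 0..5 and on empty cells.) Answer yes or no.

Answer: yes

Derivation:
Drop 1: J rot3 at col 2 lands with bottom-row=0; cleared 0 line(s) (total 0); column heights now [0 0 1 3 0], max=3
Drop 2: J rot0 at col 2 lands with bottom-row=3; cleared 0 line(s) (total 0); column heights now [0 0 5 4 4], max=5
Drop 3: T rot3 at col 0 lands with bottom-row=0; cleared 0 line(s) (total 0); column heights now [2 3 5 4 4], max=5
Drop 4: T rot1 at col 0 lands with bottom-row=2; cleared 1 line(s) (total 1); column heights now [4 3 4 3 0], max=4
Drop 5: S rot2 at col 0 lands with bottom-row=4; cleared 0 line(s) (total 1); column heights now [5 6 6 3 0], max=6
Test piece L rot1 at col 3 (width 2): heights before test = [5 6 6 3 0]; fits = True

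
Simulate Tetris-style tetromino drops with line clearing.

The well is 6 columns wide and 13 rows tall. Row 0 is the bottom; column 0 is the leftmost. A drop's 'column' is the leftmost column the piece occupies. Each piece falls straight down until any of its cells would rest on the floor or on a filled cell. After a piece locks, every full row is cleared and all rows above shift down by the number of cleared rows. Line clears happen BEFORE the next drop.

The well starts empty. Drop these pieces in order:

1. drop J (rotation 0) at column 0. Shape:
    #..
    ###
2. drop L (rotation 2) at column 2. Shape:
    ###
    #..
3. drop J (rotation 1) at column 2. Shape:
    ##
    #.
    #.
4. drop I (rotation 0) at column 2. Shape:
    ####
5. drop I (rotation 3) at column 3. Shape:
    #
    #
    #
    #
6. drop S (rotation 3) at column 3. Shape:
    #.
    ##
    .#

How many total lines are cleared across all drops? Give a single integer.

Answer: 0

Derivation:
Drop 1: J rot0 at col 0 lands with bottom-row=0; cleared 0 line(s) (total 0); column heights now [2 1 1 0 0 0], max=2
Drop 2: L rot2 at col 2 lands with bottom-row=1; cleared 0 line(s) (total 0); column heights now [2 1 3 3 3 0], max=3
Drop 3: J rot1 at col 2 lands with bottom-row=3; cleared 0 line(s) (total 0); column heights now [2 1 6 6 3 0], max=6
Drop 4: I rot0 at col 2 lands with bottom-row=6; cleared 0 line(s) (total 0); column heights now [2 1 7 7 7 7], max=7
Drop 5: I rot3 at col 3 lands with bottom-row=7; cleared 0 line(s) (total 0); column heights now [2 1 7 11 7 7], max=11
Drop 6: S rot3 at col 3 lands with bottom-row=10; cleared 0 line(s) (total 0); column heights now [2 1 7 13 12 7], max=13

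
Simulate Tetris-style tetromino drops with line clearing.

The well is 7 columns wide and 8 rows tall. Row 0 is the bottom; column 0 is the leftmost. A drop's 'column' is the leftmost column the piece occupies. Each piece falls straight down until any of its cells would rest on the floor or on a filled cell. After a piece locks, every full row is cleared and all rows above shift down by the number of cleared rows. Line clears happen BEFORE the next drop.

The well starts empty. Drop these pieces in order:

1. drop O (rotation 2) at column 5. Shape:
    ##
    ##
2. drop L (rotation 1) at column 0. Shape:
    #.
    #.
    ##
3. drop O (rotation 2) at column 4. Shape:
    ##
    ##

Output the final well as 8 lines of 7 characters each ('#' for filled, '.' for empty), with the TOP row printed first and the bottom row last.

Answer: .......
.......
.......
.......
....##.
#...##.
#....##
##...##

Derivation:
Drop 1: O rot2 at col 5 lands with bottom-row=0; cleared 0 line(s) (total 0); column heights now [0 0 0 0 0 2 2], max=2
Drop 2: L rot1 at col 0 lands with bottom-row=0; cleared 0 line(s) (total 0); column heights now [3 1 0 0 0 2 2], max=3
Drop 3: O rot2 at col 4 lands with bottom-row=2; cleared 0 line(s) (total 0); column heights now [3 1 0 0 4 4 2], max=4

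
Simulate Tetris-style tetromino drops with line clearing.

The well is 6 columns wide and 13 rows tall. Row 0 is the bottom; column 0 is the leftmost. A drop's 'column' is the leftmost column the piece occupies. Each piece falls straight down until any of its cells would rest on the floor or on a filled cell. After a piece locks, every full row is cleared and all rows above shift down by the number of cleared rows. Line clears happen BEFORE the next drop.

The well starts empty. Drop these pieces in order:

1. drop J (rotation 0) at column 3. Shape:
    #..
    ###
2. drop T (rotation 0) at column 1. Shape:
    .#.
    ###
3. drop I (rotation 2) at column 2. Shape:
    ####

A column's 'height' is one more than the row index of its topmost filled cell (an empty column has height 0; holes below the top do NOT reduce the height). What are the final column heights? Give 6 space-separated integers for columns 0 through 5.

Drop 1: J rot0 at col 3 lands with bottom-row=0; cleared 0 line(s) (total 0); column heights now [0 0 0 2 1 1], max=2
Drop 2: T rot0 at col 1 lands with bottom-row=2; cleared 0 line(s) (total 0); column heights now [0 3 4 3 1 1], max=4
Drop 3: I rot2 at col 2 lands with bottom-row=4; cleared 0 line(s) (total 0); column heights now [0 3 5 5 5 5], max=5

Answer: 0 3 5 5 5 5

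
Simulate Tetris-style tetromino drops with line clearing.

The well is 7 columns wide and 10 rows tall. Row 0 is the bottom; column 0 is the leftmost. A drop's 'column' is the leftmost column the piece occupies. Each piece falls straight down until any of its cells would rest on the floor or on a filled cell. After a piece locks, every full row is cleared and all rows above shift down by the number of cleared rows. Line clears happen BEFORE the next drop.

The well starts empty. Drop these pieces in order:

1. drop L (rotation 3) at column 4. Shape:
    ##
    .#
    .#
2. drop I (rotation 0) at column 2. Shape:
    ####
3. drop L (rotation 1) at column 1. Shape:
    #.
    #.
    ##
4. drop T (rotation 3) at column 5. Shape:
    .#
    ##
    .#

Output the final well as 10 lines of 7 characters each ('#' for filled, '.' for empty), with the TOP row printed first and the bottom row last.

Drop 1: L rot3 at col 4 lands with bottom-row=0; cleared 0 line(s) (total 0); column heights now [0 0 0 0 3 3 0], max=3
Drop 2: I rot0 at col 2 lands with bottom-row=3; cleared 0 line(s) (total 0); column heights now [0 0 4 4 4 4 0], max=4
Drop 3: L rot1 at col 1 lands with bottom-row=4; cleared 0 line(s) (total 0); column heights now [0 7 5 4 4 4 0], max=7
Drop 4: T rot3 at col 5 lands with bottom-row=3; cleared 0 line(s) (total 0); column heights now [0 7 5 4 4 5 6], max=7

Answer: .......
.......
.......
.#.....
.#....#
.##..##
..#####
....##.
.....#.
.....#.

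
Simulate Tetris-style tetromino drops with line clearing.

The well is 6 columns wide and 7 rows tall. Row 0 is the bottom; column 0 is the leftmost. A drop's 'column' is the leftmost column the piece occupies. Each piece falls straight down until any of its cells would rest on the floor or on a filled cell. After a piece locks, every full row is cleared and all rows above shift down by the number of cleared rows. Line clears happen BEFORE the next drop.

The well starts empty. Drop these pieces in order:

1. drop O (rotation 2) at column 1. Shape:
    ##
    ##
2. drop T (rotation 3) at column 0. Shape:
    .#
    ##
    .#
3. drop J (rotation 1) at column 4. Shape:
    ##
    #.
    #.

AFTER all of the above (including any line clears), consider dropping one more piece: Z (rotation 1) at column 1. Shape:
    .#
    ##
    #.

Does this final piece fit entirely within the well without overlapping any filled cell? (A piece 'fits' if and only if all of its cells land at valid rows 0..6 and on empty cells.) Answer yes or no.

Drop 1: O rot2 at col 1 lands with bottom-row=0; cleared 0 line(s) (total 0); column heights now [0 2 2 0 0 0], max=2
Drop 2: T rot3 at col 0 lands with bottom-row=2; cleared 0 line(s) (total 0); column heights now [4 5 2 0 0 0], max=5
Drop 3: J rot1 at col 4 lands with bottom-row=0; cleared 0 line(s) (total 0); column heights now [4 5 2 0 3 3], max=5
Test piece Z rot1 at col 1 (width 2): heights before test = [4 5 2 0 3 3]; fits = False

Answer: no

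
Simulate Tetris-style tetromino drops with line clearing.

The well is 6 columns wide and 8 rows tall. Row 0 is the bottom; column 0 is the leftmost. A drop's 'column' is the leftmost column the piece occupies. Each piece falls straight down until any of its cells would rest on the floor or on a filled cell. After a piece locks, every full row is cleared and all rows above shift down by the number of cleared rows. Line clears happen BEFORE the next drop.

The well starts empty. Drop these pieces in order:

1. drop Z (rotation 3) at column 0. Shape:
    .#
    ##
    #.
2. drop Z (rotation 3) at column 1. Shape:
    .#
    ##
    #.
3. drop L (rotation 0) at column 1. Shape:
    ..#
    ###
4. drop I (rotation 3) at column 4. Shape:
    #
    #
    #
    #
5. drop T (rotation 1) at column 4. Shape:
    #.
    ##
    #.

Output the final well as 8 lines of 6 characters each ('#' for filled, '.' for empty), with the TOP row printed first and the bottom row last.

Drop 1: Z rot3 at col 0 lands with bottom-row=0; cleared 0 line(s) (total 0); column heights now [2 3 0 0 0 0], max=3
Drop 2: Z rot3 at col 1 lands with bottom-row=3; cleared 0 line(s) (total 0); column heights now [2 5 6 0 0 0], max=6
Drop 3: L rot0 at col 1 lands with bottom-row=6; cleared 0 line(s) (total 0); column heights now [2 7 7 8 0 0], max=8
Drop 4: I rot3 at col 4 lands with bottom-row=0; cleared 0 line(s) (total 0); column heights now [2 7 7 8 4 0], max=8
Drop 5: T rot1 at col 4 lands with bottom-row=4; cleared 0 line(s) (total 0); column heights now [2 7 7 8 7 6], max=8

Answer: ...#..
.####.
..#.##
.##.#.
.#..#.
.#..#.
##..#.
#...#.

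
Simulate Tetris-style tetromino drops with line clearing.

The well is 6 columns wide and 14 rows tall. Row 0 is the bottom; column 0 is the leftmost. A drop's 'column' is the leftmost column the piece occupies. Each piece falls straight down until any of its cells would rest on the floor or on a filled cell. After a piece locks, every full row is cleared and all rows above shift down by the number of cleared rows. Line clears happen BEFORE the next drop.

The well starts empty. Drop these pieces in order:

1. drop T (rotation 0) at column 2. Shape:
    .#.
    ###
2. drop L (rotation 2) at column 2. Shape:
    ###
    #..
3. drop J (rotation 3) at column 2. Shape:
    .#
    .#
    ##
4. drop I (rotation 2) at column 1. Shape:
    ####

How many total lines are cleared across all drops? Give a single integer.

Drop 1: T rot0 at col 2 lands with bottom-row=0; cleared 0 line(s) (total 0); column heights now [0 0 1 2 1 0], max=2
Drop 2: L rot2 at col 2 lands with bottom-row=1; cleared 0 line(s) (total 0); column heights now [0 0 3 3 3 0], max=3
Drop 3: J rot3 at col 2 lands with bottom-row=3; cleared 0 line(s) (total 0); column heights now [0 0 4 6 3 0], max=6
Drop 4: I rot2 at col 1 lands with bottom-row=6; cleared 0 line(s) (total 0); column heights now [0 7 7 7 7 0], max=7

Answer: 0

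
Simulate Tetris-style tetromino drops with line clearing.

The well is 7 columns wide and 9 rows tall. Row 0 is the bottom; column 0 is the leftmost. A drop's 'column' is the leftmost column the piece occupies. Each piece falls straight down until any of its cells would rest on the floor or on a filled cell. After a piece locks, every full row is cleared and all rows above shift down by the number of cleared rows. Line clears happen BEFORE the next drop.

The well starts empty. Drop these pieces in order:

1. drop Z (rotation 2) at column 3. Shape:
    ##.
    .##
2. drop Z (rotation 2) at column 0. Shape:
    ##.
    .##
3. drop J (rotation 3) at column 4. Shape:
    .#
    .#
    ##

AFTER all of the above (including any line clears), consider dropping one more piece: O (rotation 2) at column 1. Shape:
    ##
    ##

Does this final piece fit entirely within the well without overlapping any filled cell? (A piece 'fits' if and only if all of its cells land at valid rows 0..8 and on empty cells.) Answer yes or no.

Answer: yes

Derivation:
Drop 1: Z rot2 at col 3 lands with bottom-row=0; cleared 0 line(s) (total 0); column heights now [0 0 0 2 2 1 0], max=2
Drop 2: Z rot2 at col 0 lands with bottom-row=0; cleared 0 line(s) (total 0); column heights now [2 2 1 2 2 1 0], max=2
Drop 3: J rot3 at col 4 lands with bottom-row=2; cleared 0 line(s) (total 0); column heights now [2 2 1 2 3 5 0], max=5
Test piece O rot2 at col 1 (width 2): heights before test = [2 2 1 2 3 5 0]; fits = True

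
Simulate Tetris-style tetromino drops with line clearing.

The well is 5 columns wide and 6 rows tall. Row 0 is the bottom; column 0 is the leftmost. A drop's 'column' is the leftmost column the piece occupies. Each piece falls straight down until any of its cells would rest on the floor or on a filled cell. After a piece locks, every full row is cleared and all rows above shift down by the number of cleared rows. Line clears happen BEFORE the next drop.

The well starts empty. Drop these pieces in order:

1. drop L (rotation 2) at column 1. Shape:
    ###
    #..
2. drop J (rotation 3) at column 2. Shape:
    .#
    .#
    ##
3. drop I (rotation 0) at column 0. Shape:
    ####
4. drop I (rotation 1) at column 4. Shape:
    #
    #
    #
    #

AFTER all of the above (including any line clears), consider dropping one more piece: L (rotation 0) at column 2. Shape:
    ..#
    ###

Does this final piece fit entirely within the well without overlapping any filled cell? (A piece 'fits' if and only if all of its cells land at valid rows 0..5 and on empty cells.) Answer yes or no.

Answer: no

Derivation:
Drop 1: L rot2 at col 1 lands with bottom-row=0; cleared 0 line(s) (total 0); column heights now [0 2 2 2 0], max=2
Drop 2: J rot3 at col 2 lands with bottom-row=2; cleared 0 line(s) (total 0); column heights now [0 2 3 5 0], max=5
Drop 3: I rot0 at col 0 lands with bottom-row=5; cleared 0 line(s) (total 0); column heights now [6 6 6 6 0], max=6
Drop 4: I rot1 at col 4 lands with bottom-row=0; cleared 0 line(s) (total 0); column heights now [6 6 6 6 4], max=6
Test piece L rot0 at col 2 (width 3): heights before test = [6 6 6 6 4]; fits = False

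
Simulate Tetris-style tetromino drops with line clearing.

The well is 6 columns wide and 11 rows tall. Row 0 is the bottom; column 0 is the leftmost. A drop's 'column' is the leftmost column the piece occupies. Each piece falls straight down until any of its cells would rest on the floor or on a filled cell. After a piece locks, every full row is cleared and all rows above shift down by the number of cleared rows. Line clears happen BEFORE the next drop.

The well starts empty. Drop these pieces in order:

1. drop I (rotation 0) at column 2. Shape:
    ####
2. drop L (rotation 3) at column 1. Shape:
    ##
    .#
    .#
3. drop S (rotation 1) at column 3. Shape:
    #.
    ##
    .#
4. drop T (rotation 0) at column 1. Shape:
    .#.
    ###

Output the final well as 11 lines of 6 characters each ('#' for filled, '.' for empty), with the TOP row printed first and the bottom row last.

Answer: ......
......
......
......
......
..#...
.###..
.###..
..###.
..#.#.
..####

Derivation:
Drop 1: I rot0 at col 2 lands with bottom-row=0; cleared 0 line(s) (total 0); column heights now [0 0 1 1 1 1], max=1
Drop 2: L rot3 at col 1 lands with bottom-row=1; cleared 0 line(s) (total 0); column heights now [0 4 4 1 1 1], max=4
Drop 3: S rot1 at col 3 lands with bottom-row=1; cleared 0 line(s) (total 0); column heights now [0 4 4 4 3 1], max=4
Drop 4: T rot0 at col 1 lands with bottom-row=4; cleared 0 line(s) (total 0); column heights now [0 5 6 5 3 1], max=6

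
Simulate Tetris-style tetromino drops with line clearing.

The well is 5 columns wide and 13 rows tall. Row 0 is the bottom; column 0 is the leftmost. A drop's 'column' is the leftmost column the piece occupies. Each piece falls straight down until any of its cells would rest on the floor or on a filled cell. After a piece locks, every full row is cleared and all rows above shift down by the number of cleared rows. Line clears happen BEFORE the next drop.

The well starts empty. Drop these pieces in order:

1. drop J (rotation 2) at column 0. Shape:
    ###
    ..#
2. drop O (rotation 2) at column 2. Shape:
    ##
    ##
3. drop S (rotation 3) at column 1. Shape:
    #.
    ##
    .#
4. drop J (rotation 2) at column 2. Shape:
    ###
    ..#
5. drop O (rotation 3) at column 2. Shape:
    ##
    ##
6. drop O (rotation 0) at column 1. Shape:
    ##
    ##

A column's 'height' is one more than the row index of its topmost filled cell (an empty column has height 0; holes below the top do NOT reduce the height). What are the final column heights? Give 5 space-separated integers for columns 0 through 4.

Answer: 2 11 11 9 7

Derivation:
Drop 1: J rot2 at col 0 lands with bottom-row=0; cleared 0 line(s) (total 0); column heights now [2 2 2 0 0], max=2
Drop 2: O rot2 at col 2 lands with bottom-row=2; cleared 0 line(s) (total 0); column heights now [2 2 4 4 0], max=4
Drop 3: S rot3 at col 1 lands with bottom-row=4; cleared 0 line(s) (total 0); column heights now [2 7 6 4 0], max=7
Drop 4: J rot2 at col 2 lands with bottom-row=5; cleared 0 line(s) (total 0); column heights now [2 7 7 7 7], max=7
Drop 5: O rot3 at col 2 lands with bottom-row=7; cleared 0 line(s) (total 0); column heights now [2 7 9 9 7], max=9
Drop 6: O rot0 at col 1 lands with bottom-row=9; cleared 0 line(s) (total 0); column heights now [2 11 11 9 7], max=11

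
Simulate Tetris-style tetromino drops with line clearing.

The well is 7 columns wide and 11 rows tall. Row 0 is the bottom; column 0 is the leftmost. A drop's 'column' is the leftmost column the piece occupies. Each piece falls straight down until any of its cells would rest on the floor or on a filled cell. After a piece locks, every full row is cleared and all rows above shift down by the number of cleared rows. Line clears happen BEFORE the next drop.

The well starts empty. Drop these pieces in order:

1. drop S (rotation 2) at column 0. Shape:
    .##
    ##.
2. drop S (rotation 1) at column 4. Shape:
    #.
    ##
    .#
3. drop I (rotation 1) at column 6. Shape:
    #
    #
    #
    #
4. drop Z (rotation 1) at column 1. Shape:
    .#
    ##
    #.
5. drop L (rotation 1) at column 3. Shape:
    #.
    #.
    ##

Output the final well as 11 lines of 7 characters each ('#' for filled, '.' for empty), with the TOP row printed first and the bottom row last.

Answer: .......
.......
.......
.......
.......
...#...
..##...
.####.#
.#..#.#
.##.###
##...##

Derivation:
Drop 1: S rot2 at col 0 lands with bottom-row=0; cleared 0 line(s) (total 0); column heights now [1 2 2 0 0 0 0], max=2
Drop 2: S rot1 at col 4 lands with bottom-row=0; cleared 0 line(s) (total 0); column heights now [1 2 2 0 3 2 0], max=3
Drop 3: I rot1 at col 6 lands with bottom-row=0; cleared 0 line(s) (total 0); column heights now [1 2 2 0 3 2 4], max=4
Drop 4: Z rot1 at col 1 lands with bottom-row=2; cleared 0 line(s) (total 0); column heights now [1 4 5 0 3 2 4], max=5
Drop 5: L rot1 at col 3 lands with bottom-row=3; cleared 0 line(s) (total 0); column heights now [1 4 5 6 4 2 4], max=6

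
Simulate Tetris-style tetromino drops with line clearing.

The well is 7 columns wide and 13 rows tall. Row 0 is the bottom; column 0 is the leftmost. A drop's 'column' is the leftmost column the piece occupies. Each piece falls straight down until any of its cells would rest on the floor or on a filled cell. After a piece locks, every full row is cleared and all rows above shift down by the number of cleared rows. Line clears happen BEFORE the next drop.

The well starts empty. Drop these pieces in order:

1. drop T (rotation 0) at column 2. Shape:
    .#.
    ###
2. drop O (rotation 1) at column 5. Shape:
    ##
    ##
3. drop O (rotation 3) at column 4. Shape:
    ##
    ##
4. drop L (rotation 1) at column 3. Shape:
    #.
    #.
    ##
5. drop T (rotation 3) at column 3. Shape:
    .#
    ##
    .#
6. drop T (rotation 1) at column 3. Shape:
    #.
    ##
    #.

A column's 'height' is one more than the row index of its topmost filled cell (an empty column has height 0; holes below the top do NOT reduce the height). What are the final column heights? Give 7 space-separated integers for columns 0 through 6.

Drop 1: T rot0 at col 2 lands with bottom-row=0; cleared 0 line(s) (total 0); column heights now [0 0 1 2 1 0 0], max=2
Drop 2: O rot1 at col 5 lands with bottom-row=0; cleared 0 line(s) (total 0); column heights now [0 0 1 2 1 2 2], max=2
Drop 3: O rot3 at col 4 lands with bottom-row=2; cleared 0 line(s) (total 0); column heights now [0 0 1 2 4 4 2], max=4
Drop 4: L rot1 at col 3 lands with bottom-row=4; cleared 0 line(s) (total 0); column heights now [0 0 1 7 5 4 2], max=7
Drop 5: T rot3 at col 3 lands with bottom-row=6; cleared 0 line(s) (total 0); column heights now [0 0 1 8 9 4 2], max=9
Drop 6: T rot1 at col 3 lands with bottom-row=8; cleared 0 line(s) (total 0); column heights now [0 0 1 11 10 4 2], max=11

Answer: 0 0 1 11 10 4 2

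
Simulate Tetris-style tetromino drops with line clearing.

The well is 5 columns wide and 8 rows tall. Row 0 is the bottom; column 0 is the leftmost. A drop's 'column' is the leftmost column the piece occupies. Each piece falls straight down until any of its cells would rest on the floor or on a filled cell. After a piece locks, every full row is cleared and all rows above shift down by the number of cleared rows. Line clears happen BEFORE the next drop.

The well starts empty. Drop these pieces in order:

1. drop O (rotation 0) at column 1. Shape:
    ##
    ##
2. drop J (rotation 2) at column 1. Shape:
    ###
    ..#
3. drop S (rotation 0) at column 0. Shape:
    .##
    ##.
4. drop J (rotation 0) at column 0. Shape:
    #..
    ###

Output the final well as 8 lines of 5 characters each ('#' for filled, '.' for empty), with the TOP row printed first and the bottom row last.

Answer: .....
#....
###..
.##..
##...
.###.
.###.
.##..

Derivation:
Drop 1: O rot0 at col 1 lands with bottom-row=0; cleared 0 line(s) (total 0); column heights now [0 2 2 0 0], max=2
Drop 2: J rot2 at col 1 lands with bottom-row=1; cleared 0 line(s) (total 0); column heights now [0 3 3 3 0], max=3
Drop 3: S rot0 at col 0 lands with bottom-row=3; cleared 0 line(s) (total 0); column heights now [4 5 5 3 0], max=5
Drop 4: J rot0 at col 0 lands with bottom-row=5; cleared 0 line(s) (total 0); column heights now [7 6 6 3 0], max=7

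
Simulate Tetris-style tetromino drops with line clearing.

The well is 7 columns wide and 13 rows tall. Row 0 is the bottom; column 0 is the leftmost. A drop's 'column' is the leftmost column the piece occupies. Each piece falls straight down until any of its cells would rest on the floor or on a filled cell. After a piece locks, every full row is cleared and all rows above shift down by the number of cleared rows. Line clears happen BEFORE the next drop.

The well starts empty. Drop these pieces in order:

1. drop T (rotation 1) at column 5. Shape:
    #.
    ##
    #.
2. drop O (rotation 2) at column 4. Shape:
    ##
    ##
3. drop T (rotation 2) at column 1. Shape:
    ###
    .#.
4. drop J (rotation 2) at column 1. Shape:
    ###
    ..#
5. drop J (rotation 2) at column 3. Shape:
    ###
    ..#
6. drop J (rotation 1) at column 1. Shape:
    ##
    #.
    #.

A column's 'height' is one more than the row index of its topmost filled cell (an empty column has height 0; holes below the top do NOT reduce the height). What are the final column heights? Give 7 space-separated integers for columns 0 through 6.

Answer: 0 7 7 7 7 7 2

Derivation:
Drop 1: T rot1 at col 5 lands with bottom-row=0; cleared 0 line(s) (total 0); column heights now [0 0 0 0 0 3 2], max=3
Drop 2: O rot2 at col 4 lands with bottom-row=3; cleared 0 line(s) (total 0); column heights now [0 0 0 0 5 5 2], max=5
Drop 3: T rot2 at col 1 lands with bottom-row=0; cleared 0 line(s) (total 0); column heights now [0 2 2 2 5 5 2], max=5
Drop 4: J rot2 at col 1 lands with bottom-row=2; cleared 0 line(s) (total 0); column heights now [0 4 4 4 5 5 2], max=5
Drop 5: J rot2 at col 3 lands with bottom-row=5; cleared 0 line(s) (total 0); column heights now [0 4 4 7 7 7 2], max=7
Drop 6: J rot1 at col 1 lands with bottom-row=4; cleared 0 line(s) (total 0); column heights now [0 7 7 7 7 7 2], max=7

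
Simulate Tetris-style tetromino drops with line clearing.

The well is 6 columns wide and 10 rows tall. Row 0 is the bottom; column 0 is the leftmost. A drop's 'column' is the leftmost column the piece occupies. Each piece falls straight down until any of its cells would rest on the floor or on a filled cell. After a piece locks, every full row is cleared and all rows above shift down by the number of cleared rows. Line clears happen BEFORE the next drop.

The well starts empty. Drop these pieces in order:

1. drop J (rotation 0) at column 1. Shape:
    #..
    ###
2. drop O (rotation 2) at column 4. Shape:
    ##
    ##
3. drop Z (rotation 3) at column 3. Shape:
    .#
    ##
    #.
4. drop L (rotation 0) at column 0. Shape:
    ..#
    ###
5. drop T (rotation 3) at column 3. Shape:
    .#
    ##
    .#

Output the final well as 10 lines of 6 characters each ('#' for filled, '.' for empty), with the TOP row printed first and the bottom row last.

Answer: ......
......
......
....#.
...##.
....#.
..#.#.
#####.
.#.###
.#####

Derivation:
Drop 1: J rot0 at col 1 lands with bottom-row=0; cleared 0 line(s) (total 0); column heights now [0 2 1 1 0 0], max=2
Drop 2: O rot2 at col 4 lands with bottom-row=0; cleared 0 line(s) (total 0); column heights now [0 2 1 1 2 2], max=2
Drop 3: Z rot3 at col 3 lands with bottom-row=1; cleared 0 line(s) (total 0); column heights now [0 2 1 3 4 2], max=4
Drop 4: L rot0 at col 0 lands with bottom-row=2; cleared 0 line(s) (total 0); column heights now [3 3 4 3 4 2], max=4
Drop 5: T rot3 at col 3 lands with bottom-row=4; cleared 0 line(s) (total 0); column heights now [3 3 4 6 7 2], max=7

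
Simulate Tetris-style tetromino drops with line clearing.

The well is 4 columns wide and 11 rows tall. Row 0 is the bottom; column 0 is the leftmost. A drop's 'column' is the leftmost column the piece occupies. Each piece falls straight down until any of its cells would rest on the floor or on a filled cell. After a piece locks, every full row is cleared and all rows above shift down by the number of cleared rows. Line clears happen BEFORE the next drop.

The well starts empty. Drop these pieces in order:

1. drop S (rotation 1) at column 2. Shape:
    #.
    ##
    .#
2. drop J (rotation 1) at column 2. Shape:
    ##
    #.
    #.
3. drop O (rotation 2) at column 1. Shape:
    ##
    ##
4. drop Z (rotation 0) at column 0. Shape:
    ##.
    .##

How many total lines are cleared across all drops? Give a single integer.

Drop 1: S rot1 at col 2 lands with bottom-row=0; cleared 0 line(s) (total 0); column heights now [0 0 3 2], max=3
Drop 2: J rot1 at col 2 lands with bottom-row=3; cleared 0 line(s) (total 0); column heights now [0 0 6 6], max=6
Drop 3: O rot2 at col 1 lands with bottom-row=6; cleared 0 line(s) (total 0); column heights now [0 8 8 6], max=8
Drop 4: Z rot0 at col 0 lands with bottom-row=8; cleared 0 line(s) (total 0); column heights now [10 10 9 6], max=10

Answer: 0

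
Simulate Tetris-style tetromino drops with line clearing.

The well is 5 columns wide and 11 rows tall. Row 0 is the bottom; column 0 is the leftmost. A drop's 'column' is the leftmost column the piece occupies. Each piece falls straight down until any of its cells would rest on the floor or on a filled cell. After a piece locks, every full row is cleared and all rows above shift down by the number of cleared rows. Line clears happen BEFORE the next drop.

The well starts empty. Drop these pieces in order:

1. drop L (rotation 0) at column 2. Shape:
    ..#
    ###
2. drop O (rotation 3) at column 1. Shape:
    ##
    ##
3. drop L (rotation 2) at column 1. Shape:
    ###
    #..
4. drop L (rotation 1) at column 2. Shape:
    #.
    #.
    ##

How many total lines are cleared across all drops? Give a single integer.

Drop 1: L rot0 at col 2 lands with bottom-row=0; cleared 0 line(s) (total 0); column heights now [0 0 1 1 2], max=2
Drop 2: O rot3 at col 1 lands with bottom-row=1; cleared 0 line(s) (total 0); column heights now [0 3 3 1 2], max=3
Drop 3: L rot2 at col 1 lands with bottom-row=3; cleared 0 line(s) (total 0); column heights now [0 5 5 5 2], max=5
Drop 4: L rot1 at col 2 lands with bottom-row=5; cleared 0 line(s) (total 0); column heights now [0 5 8 6 2], max=8

Answer: 0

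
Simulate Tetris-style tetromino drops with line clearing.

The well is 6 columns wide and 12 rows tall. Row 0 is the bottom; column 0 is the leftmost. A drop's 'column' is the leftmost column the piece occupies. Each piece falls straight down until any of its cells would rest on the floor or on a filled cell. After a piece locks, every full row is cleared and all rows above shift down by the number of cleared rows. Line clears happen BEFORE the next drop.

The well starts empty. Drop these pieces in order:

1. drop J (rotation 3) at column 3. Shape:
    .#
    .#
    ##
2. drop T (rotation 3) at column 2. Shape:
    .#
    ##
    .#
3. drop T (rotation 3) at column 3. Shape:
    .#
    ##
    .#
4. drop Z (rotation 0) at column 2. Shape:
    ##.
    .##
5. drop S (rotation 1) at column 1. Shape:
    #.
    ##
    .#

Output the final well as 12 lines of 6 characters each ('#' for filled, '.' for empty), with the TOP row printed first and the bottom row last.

Drop 1: J rot3 at col 3 lands with bottom-row=0; cleared 0 line(s) (total 0); column heights now [0 0 0 1 3 0], max=3
Drop 2: T rot3 at col 2 lands with bottom-row=1; cleared 0 line(s) (total 0); column heights now [0 0 3 4 3 0], max=4
Drop 3: T rot3 at col 3 lands with bottom-row=3; cleared 0 line(s) (total 0); column heights now [0 0 3 5 6 0], max=6
Drop 4: Z rot0 at col 2 lands with bottom-row=6; cleared 0 line(s) (total 0); column heights now [0 0 8 8 7 0], max=8
Drop 5: S rot1 at col 1 lands with bottom-row=8; cleared 0 line(s) (total 0); column heights now [0 11 10 8 7 0], max=11

Answer: ......
.#....
.##...
..#...
..##..
...##.
....#.
...##.
...##.
..###.
...##.
...##.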